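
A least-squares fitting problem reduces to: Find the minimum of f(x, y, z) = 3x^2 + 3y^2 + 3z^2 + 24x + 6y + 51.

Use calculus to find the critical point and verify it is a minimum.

f(x,y,z) = 3x^2 + 3y^2 + 3z^2 + 24x + 6y + 51
df/dx = 6x + (24) = 0 => x = -4
df/dy = 6y + (6) = 0 => y = -1
df/dz = 6z + (0) = 0 => z = 0
f(-4,-1,0) = 3*(-4)^2 + 3*(-1)^2 + 3*(0)^2 + 24*(-4) + 6*(-1) + 51 = 0
Hessian is diagonal with entries 6, 6, 6 > 0, confirmed minimum.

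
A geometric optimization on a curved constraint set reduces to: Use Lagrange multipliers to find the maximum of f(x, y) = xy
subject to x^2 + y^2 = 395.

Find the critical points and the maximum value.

Lagrange conditions: y = 2*lambda*x and x = 2*lambda*y
If x = 0 then y = 0, violating the constraint, so x, y != 0.
Dividing: y/x = x/y => x^2 = y^2 => y = x or y = -x
Constraint: 2x^2 = 395 => x^2 = 395/2 => x = +/-sqrt(395/2)
Critical points: (sqrt(395/2), sqrt(395/2)), (-sqrt(395/2), -sqrt(395/2)), (sqrt(395/2), -sqrt(395/2)), (-sqrt(395/2), sqrt(395/2))
  y = x:  xy = x^2 = 395/2  at (sqrt(395/2), sqrt(395/2)) and (-sqrt(395/2), -sqrt(395/2))
  y = -x: xy = -x^2 = -395/2 at (sqrt(395/2), -sqrt(395/2)) and (-sqrt(395/2), sqrt(395/2))
Maximum xy = 395/2 at (sqrt(395/2), sqrt(395/2)) and (-sqrt(395/2), -sqrt(395/2))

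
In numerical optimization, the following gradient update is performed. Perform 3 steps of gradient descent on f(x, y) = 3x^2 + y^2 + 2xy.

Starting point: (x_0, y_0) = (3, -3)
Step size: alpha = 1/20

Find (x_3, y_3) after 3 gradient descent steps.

f(x,y) = 3x^2 + y^2 + 2xy
grad_x = 6x + 2y, grad_y = 2y + 2x
Step 1: grad = (12, 0), (12/5, -3)
Step 2: grad = (42/5, -6/5), (99/50, -147/50)
Step 3: grad = (6, -48/25), (42/25, -711/250)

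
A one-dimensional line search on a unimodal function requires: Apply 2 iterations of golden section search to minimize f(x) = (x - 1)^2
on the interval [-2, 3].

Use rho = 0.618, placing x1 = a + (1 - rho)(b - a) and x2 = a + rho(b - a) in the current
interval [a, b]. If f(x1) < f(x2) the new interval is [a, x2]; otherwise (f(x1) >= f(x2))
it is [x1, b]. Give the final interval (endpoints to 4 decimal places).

Golden section search for min of f(x) = (x - 1)^2 on [-2, 3].
Each step: x1 = a + (1 - rho)(b - a), x2 = a + rho(b - a); if f(x1) < f(x2) keep [a, x2], otherwise keep [x1, b].
Step 1: [-2.0000, 3.0000], x1=-0.0900 (f=1.1881), x2=1.0900 (f=0.0081); f(x1) > f(x2) => keep [-0.0900, 3.0000]
Step 2: [-0.0900, 3.0000], x1=1.0904 (f=0.0082), x2=1.8196 (f=0.6718); f(x1) < f(x2) => keep [-0.0900, 1.8196]
Final interval: [-0.0900, 1.8196]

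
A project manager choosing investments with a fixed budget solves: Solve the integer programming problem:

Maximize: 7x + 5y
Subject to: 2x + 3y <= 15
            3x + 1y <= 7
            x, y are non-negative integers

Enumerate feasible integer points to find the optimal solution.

Constraint 1: 2x + 3y <= 15
Constraint 2: 3x + 1y <= 7
Feasible x range (need y >= 0): 0 <= x <= min(15/2, 7/3) => x in {0, ..., 2}.
Enumerate feasible integer points row by row (the coefficient of y is 5 > 0, so for each x the largest feasible y gives the best value):
  x = 0: y <= min((15 - 2*0)/3, (7 - 3*0)/1) => y in {0, ..., 5}; best 7*0 + 5*5 = 25
  x = 1: y <= min((15 - 2*1)/3, (7 - 3*1)/1) => y in {0, ..., 4}; best 7*1 + 5*4 = 27
  x = 2: y <= min((15 - 2*2)/3, (7 - 3*2)/1) => y in {0, ..., 1}; best 7*2 + 5*1 = 19
The maximum 7x + 5y = 27 is achieved at x = 1, y = 4.
Check: 2*1 + 3*4 = 14 <= 15 and 3*1 + 1*4 = 7 <= 7.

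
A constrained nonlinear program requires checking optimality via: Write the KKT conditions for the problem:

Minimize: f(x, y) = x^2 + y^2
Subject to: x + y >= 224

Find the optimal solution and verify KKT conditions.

KKT conditions for min x^2 + y^2 s.t. x + y >= 224:
Stationarity: 2x = mu, 2y = mu
So x = y = mu/2.
Complementary slackness: mu*(x + y - 224) = 0
Primal feasibility: x + y >= 224; dual feasibility: mu >= 0
If mu = 0 then x = y = 0, but 0 + 0 < 224 is infeasible, so the constraint is active.
Constraint active: x + y = 2*(mu/2) = 224 => mu = 224
x = y = 112, f = 25088
Verify: stationarity 2*112 = 224 = mu; primal 112 + 112 = 224 >= 224; dual mu = 224 >= 0; complementary slackness 224*(224 - 224) = 0. All KKT conditions hold.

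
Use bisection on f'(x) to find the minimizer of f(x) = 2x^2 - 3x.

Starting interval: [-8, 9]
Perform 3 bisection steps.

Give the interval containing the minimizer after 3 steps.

Finding critical point of f(x) = 2x^2 - 3x using bisection on f'(x) = 4x + -3.
f'(x) = 0 when x = 3/4.
Starting interval: [-8, 9]
Step 1: mid = 1/2, f'(mid) = -1, new interval = [1/2, 9]
Step 2: mid = 19/4, f'(mid) = 16, new interval = [1/2, 19/4]
Step 3: mid = 21/8, f'(mid) = 15/2, new interval = [1/2, 21/8]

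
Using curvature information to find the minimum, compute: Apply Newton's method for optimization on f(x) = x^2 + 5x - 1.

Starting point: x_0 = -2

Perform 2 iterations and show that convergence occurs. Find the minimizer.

f(x) = x^2 + 5x - 1, f'(x) = 2x + (5), f''(x) = 2
Step 1: f'(-2) = 1, x_1 = -2 - 1/2 = -5/2
Step 2: f'(-5/2) = 0, x_2 = -5/2 (converged)
Newton's method converges in 1 step for quadratics.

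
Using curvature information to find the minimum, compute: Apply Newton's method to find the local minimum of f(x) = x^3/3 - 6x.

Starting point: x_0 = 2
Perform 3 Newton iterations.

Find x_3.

f(x) = x^3/3 - 6x
f'(x) = x^2 - 6, f''(x) = 2x
Newton update: x_{n+1} = x_n - (x_n^2 - 6)/(2*x_n)
Step 1: x_0 = 2, f'=-2, f''=4, x_1 = 5/2
Step 2: x_1 = 5/2, f'=1/4, f''=5, x_2 = 49/20
Step 3: x_2 = 49/20, f'=1/400, f''=49/10, x_3 = 4801/1960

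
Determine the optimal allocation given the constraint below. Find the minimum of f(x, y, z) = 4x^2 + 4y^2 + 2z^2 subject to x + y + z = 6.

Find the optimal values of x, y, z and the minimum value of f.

Using Lagrange multipliers on f = 4x^2 + 4y^2 + 2z^2 with constraint x + y + z = 6:
Conditions: 2*4*x = lambda, 2*4*y = lambda, 2*2*z = lambda
So x = lambda/8, y = lambda/8, z = lambda/4
Substituting into constraint: lambda * (1/2) = 6
lambda = 12
x = 3/2, y = 3/2, z = 3
Minimum value = 36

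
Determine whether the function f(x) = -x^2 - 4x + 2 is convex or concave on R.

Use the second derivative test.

f(x) = -x^2 - 4x + 2
f'(x) = -2x - 4
f''(x) = -2
Since f''(x) = -2 < 0 for all x, f is concave on R.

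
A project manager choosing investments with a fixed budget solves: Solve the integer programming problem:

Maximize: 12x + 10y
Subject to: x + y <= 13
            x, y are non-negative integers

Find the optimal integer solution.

Objective: 12x + 10y, constraint: x + y <= 13
Coefficient of x is 12 >= coefficient of y is 10, so allocate the entire budget to x.
Optimal: x = 13, y = 0, value = 156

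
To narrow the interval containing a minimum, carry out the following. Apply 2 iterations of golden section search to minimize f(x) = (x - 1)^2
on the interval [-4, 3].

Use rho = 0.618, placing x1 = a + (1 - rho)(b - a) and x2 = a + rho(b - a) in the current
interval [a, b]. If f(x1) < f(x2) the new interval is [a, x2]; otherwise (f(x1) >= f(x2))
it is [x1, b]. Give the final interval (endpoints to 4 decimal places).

Golden section search for min of f(x) = (x - 1)^2 on [-4, 3].
Each step: x1 = a + (1 - rho)(b - a), x2 = a + rho(b - a); if f(x1) < f(x2) keep [a, x2], otherwise keep [x1, b].
Step 1: [-4.0000, 3.0000], x1=-1.3260 (f=5.4103), x2=0.3260 (f=0.4543); f(x1) > f(x2) => keep [-1.3260, 3.0000]
Step 2: [-1.3260, 3.0000], x1=0.3265 (f=0.4536), x2=1.3475 (f=0.1207); f(x1) > f(x2) => keep [0.3265, 3.0000]
Final interval: [0.3265, 3.0000]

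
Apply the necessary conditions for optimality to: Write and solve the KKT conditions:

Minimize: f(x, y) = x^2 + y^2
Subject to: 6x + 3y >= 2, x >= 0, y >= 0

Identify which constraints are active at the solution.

KKT conditions for min x^2 + y^2 s.t. 6x + 3y >= 2, x >= 0, y >= 0:
Stationarity: 2x = mu*6 + mu_x, 2y = mu*3 + mu_y, with mu, mu_x, mu_y >= 0
Complementary slackness: mu*(6x + 3y - 2) = 0, mu_x*x = 0, mu_y*y = 0
(0, 0) is infeasible (6*0 + 3*0 < 2), so if mu = 0 stationarity would force x = mu_x/2 >= 0, y = mu_y/2 >= 0 with mu_x*x = mu_y*y = 0, i.e. x = y = 0: contradiction. Hence mu > 0 and 6x + 3y = 2 is active.
Try x > 0, y > 0 (so mu_x = mu_y = 0): x = 6*mu/2, y = 3*mu/2
Substitute: 6*(6*mu/2) + 3*(3*mu/2) = 2
  mu*45/2 = 2 => mu = 4/45
x* = 4/15 > 0, y* = 2/15 > 0, consistent with mu_x = mu_y = 0.
f is convex and the constraints are linear, so this KKT point is the global minimum.
f* = 4/45
Active constraints: 6x + 3y >= 2 (holds with equality, mu = 4/45 > 0); x >= 0 and y >= 0 are inactive (mu_x = mu_y = 0).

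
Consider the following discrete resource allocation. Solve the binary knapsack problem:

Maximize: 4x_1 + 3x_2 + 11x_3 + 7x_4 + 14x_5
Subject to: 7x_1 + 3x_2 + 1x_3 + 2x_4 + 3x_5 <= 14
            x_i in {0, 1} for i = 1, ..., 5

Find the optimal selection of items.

Items: item 1 (v=4, w=7), item 2 (v=3, w=3), item 3 (v=11, w=1), item 4 (v=7, w=2), item 5 (v=14, w=3)
Capacity: 14
Checking all 32 subsets (w = total weight, v = total value):
  {}: w = 0, v = 0
  {1}: w = 7, v = 4
  {2}: w = 3, v = 3
  {3}: w = 1, v = 11
  {4}: w = 2, v = 7
  {5}: w = 3, v = 14
  {1, 2}: w = 10, v = 7
  {1, 3}: w = 8, v = 15
  {1, 4}: w = 9, v = 11
  {1, 5}: w = 10, v = 18
  {2, 3}: w = 4, v = 14
  {2, 4}: w = 5, v = 10
  {2, 5}: w = 6, v = 17
  {3, 4}: w = 3, v = 18
  {3, 5}: w = 4, v = 25
  {4, 5}: w = 5, v = 21
  {1, 2, 3}: w = 11, v = 18
  {1, 2, 4}: w = 12, v = 14
  {1, 2, 5}: w = 13, v = 21
  {1, 3, 4}: w = 10, v = 22
  {1, 3, 5}: w = 11, v = 29
  {1, 4, 5}: w = 12, v = 25
  {2, 3, 4}: w = 6, v = 21
  {2, 3, 5}: w = 7, v = 28
  {2, 4, 5}: w = 8, v = 24
  {3, 4, 5}: w = 6, v = 32
  {1, 2, 3, 4}: w = 13, v = 25
  {1, 2, 3, 5}: w = 14, v = 32
  {1, 2, 4, 5}: w = 15 > 14, infeasible
  {1, 3, 4, 5}: w = 13, v = 36
  {2, 3, 4, 5}: w = 9, v = 35
  {1, 2, 3, 4, 5}: w = 16 > 14, infeasible
Best feasible subset: items [1, 3, 4, 5]
Total weight: 13 <= 14, total value: 36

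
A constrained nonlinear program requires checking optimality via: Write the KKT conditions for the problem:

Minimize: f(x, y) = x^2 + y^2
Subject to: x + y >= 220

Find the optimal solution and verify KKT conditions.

KKT conditions for min x^2 + y^2 s.t. x + y >= 220:
Stationarity: 2x = mu, 2y = mu
So x = y = mu/2.
Complementary slackness: mu*(x + y - 220) = 0
Primal feasibility: x + y >= 220; dual feasibility: mu >= 0
If mu = 0 then x = y = 0, but 0 + 0 < 220 is infeasible, so the constraint is active.
Constraint active: x + y = 2*(mu/2) = 220 => mu = 220
x = y = 110, f = 24200
Verify: stationarity 2*110 = 220 = mu; primal 110 + 110 = 220 >= 220; dual mu = 220 >= 0; complementary slackness 220*(220 - 220) = 0. All KKT conditions hold.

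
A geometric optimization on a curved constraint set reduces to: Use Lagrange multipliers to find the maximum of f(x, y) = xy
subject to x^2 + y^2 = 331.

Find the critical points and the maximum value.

Lagrange conditions: y = 2*lambda*x and x = 2*lambda*y
If x = 0 then y = 0, violating the constraint, so x, y != 0.
Dividing: y/x = x/y => x^2 = y^2 => y = x or y = -x
Constraint: 2x^2 = 331 => x^2 = 331/2 => x = +/-sqrt(331/2)
Critical points: (sqrt(331/2), sqrt(331/2)), (-sqrt(331/2), -sqrt(331/2)), (sqrt(331/2), -sqrt(331/2)), (-sqrt(331/2), sqrt(331/2))
  y = x:  xy = x^2 = 331/2  at (sqrt(331/2), sqrt(331/2)) and (-sqrt(331/2), -sqrt(331/2))
  y = -x: xy = -x^2 = -331/2 at (sqrt(331/2), -sqrt(331/2)) and (-sqrt(331/2), sqrt(331/2))
Maximum xy = 331/2 at (sqrt(331/2), sqrt(331/2)) and (-sqrt(331/2), -sqrt(331/2))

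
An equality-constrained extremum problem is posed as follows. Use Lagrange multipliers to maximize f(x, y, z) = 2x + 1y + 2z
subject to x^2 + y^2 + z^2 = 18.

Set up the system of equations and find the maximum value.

Lagrange conditions: 2 = 2*lambda*x, 1 = 2*lambda*y, 2 = 2*lambda*z
So x:2 = y:1 = z:2, i.e. x = 2t, y = 1t, z = 2t
Constraint: t^2*(2^2 + 1^2 + 2^2) = 18
  t^2 * 9 = 18  =>  t = sqrt(2)
Maximum = 2*2t + 1*1t + 2*2t = 9*sqrt(2) = sqrt(162)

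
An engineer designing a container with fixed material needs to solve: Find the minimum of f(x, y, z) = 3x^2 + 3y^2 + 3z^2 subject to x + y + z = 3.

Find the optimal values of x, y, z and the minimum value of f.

Using Lagrange multipliers on f = 3x^2 + 3y^2 + 3z^2 with constraint x + y + z = 3:
Conditions: 2*3*x = lambda, 2*3*y = lambda, 2*3*z = lambda
So x = lambda/6, y = lambda/6, z = lambda/6
Substituting into constraint: lambda * (1/2) = 3
lambda = 6
x = 1, y = 1, z = 1
Minimum value = 9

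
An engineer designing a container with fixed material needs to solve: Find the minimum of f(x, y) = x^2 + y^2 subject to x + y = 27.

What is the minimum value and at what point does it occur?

Substitute y = 27 - x into f(x,y) = x^2 + y^2:
g(x) = x^2 + (27 - x)^2 = 2x^2 - 54x + 729
g'(x) = 4x - 54 = 0  =>  x = 27/2
y = 27 - 27/2 = 27/2
Minimum value = (27/2)^2 + (27/2)^2 = 729/2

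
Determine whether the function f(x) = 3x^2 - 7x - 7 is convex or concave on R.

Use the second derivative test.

f(x) = 3x^2 - 7x - 7
f'(x) = 6x - 7
f''(x) = 6
Since f''(x) = 6 > 0 for all x, f is convex on R.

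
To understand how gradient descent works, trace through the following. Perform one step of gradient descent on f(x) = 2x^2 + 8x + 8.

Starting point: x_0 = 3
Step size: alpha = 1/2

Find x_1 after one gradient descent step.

f(x) = 2x^2 + 8x + 8
f'(x) = 4x + 8
f'(3) = 4*3 + (8) = 20
x_1 = x_0 - alpha * f'(x_0) = 3 - 1/2 * 20 = -7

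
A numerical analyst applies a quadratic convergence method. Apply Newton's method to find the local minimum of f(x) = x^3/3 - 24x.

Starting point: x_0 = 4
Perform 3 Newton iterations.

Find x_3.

f(x) = x^3/3 - 24x
f'(x) = x^2 - 24, f''(x) = 2x
Newton update: x_{n+1} = x_n - (x_n^2 - 24)/(2*x_n)
Step 1: x_0 = 4, f'=-8, f''=8, x_1 = 5
Step 2: x_1 = 5, f'=1, f''=10, x_2 = 49/10
Step 3: x_2 = 49/10, f'=1/100, f''=49/5, x_3 = 4801/980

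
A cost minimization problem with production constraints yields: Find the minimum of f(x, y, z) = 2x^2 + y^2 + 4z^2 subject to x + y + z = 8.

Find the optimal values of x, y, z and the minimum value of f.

Using Lagrange multipliers on f = 2x^2 + y^2 + 4z^2 with constraint x + y + z = 8:
Conditions: 2*2*x = lambda, 2*1*y = lambda, 2*4*z = lambda
So x = lambda/4, y = lambda/2, z = lambda/8
Substituting into constraint: lambda * (7/8) = 8
lambda = 64/7
x = 16/7, y = 32/7, z = 8/7
Minimum value = 256/7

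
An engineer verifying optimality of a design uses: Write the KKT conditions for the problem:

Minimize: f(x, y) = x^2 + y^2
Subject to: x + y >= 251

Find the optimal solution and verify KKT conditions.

KKT conditions for min x^2 + y^2 s.t. x + y >= 251:
Stationarity: 2x = mu, 2y = mu
So x = y = mu/2.
Complementary slackness: mu*(x + y - 251) = 0
Primal feasibility: x + y >= 251; dual feasibility: mu >= 0
If mu = 0 then x = y = 0, but 0 + 0 < 251 is infeasible, so the constraint is active.
Constraint active: x + y = 2*(mu/2) = 251 => mu = 251
x = y = 251/2, f = 63001/2
Verify: stationarity 2*(251/2) = 251 = mu; primal 251/2 + 251/2 = 251 >= 251; dual mu = 251 >= 0; complementary slackness 251*(251 - 251) = 0. All KKT conditions hold.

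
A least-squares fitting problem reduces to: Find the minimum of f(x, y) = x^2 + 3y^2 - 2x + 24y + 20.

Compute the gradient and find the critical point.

f(x,y) = x^2 + 3y^2 - 2x + 24y + 20
df/dx = 2x + (-2) = 0  =>  x = 1
df/dy = 6y + (24) = 0  =>  y = -4
f(1, -4) = 1*(1)^2 + 3*(-4)^2 + -2*(1) + 24*(-4) + 20 = -29
Hessian is diagonal with entries 2, 6 > 0, so this is a minimum.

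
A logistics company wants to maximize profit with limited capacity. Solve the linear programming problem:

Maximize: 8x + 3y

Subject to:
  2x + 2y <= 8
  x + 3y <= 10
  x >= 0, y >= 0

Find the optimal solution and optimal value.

Feasible vertices: (0, 0), (0, 10/3), (1, 3), (4, 0)
Objective 8x + 3y at each:
  (0, 0): 0
  (0, 10/3): 10
  (1, 3): 17
  (4, 0): 32
Maximum is 32 at (4, 0).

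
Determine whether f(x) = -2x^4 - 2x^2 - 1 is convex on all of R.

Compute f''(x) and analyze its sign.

f(x) = -2x^4 - 2x^2 - 1
f'(x) = -8x^3 + -4x
f''(x) = -24x^2 + -4
f''(x) = -24x^2 + -4 <= -4 < 0 for all x
Therefore, f is concave on R.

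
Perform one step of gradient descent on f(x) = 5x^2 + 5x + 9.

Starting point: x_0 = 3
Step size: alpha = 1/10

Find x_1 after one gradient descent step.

f(x) = 5x^2 + 5x + 9
f'(x) = 10x + 5
f'(3) = 10*3 + (5) = 35
x_1 = x_0 - alpha * f'(x_0) = 3 - 1/10 * 35 = -1/2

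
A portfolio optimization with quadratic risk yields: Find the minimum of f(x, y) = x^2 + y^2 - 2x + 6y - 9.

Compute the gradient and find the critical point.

f(x,y) = x^2 + y^2 - 2x + 6y - 9
df/dx = 2x + (-2) = 0  =>  x = 1
df/dy = 2y + (6) = 0  =>  y = -3
f(1, -3) = 1*(1)^2 + 1*(-3)^2 + -2*(1) + 6*(-3) + -9 = -19
Hessian is diagonal with entries 2, 2 > 0, so this is a minimum.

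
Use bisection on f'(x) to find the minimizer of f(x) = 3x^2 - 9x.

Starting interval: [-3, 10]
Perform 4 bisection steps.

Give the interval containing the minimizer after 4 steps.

Finding critical point of f(x) = 3x^2 - 9x using bisection on f'(x) = 6x + -9.
f'(x) = 0 when x = 3/2.
Starting interval: [-3, 10]
Step 1: mid = 7/2, f'(mid) = 12, new interval = [-3, 7/2]
Step 2: mid = 1/4, f'(mid) = -15/2, new interval = [1/4, 7/2]
Step 3: mid = 15/8, f'(mid) = 9/4, new interval = [1/4, 15/8]
Step 4: mid = 17/16, f'(mid) = -21/8, new interval = [17/16, 15/8]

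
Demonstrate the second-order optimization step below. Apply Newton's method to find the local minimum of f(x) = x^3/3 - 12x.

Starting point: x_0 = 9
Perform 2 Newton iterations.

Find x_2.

f(x) = x^3/3 - 12x
f'(x) = x^2 - 12, f''(x) = 2x
Newton update: x_{n+1} = x_n - (x_n^2 - 12)/(2*x_n)
Step 1: x_0 = 9, f'=69, f''=18, x_1 = 31/6
Step 2: x_1 = 31/6, f'=529/36, f''=31/3, x_2 = 1393/372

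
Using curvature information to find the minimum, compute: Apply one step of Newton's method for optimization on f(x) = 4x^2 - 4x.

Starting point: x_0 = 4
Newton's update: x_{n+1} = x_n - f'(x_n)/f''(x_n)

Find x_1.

f(x) = 4x^2 - 4x
f'(x) = 8x + (-4), f''(x) = 8
Newton step: x_1 = x_0 - f'(x_0)/f''(x_0)
f'(4) = 28
x_1 = 4 - 28/8 = 1/2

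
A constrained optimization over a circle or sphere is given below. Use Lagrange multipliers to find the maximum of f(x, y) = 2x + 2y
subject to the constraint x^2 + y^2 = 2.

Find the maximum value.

Set up Lagrange conditions: grad f = lambda * grad g
  2 = 2*lambda*x
  2 = 2*lambda*y
From these: x/y = 2/2, so x = 2t, y = 2t for some t.
Substitute into constraint: (2t)^2 + (2t)^2 = 2
  t^2 * 8 = 2
  t = sqrt(2/8)
Maximum = 2*x + 2*y = (2^2 + 2^2)*t = 8 * sqrt(2/8) = 4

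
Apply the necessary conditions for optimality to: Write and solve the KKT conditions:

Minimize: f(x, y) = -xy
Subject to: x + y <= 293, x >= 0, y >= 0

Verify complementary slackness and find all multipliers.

Problem: min -xy s.t. x + y <= 293 (multiplier lambda), x >= 0 (mu_x), y >= 0 (mu_y)
KKT stationarity: -y + lambda - mu_x = 0, -x + lambda - mu_y = 0, with lambda, mu_x, mu_y >= 0
Complementary slackness: lambda*(x + y - 293) = 0, mu_x*x = 0, mu_y*y = 0
If lambda = 0: y = -mu_x <= 0 and x = -mu_y <= 0 force x = y = 0 with f = 0; but x = y = 293/2 is feasible with f = -85849/4 < 0, so this is not the minimum. Hence lambda > 0 and x + y = 293.
Try x > 0, y > 0 (so mu_x = mu_y = 0): y = lambda, x = lambda => x = y = lambda
x + y = 293 => 2*lambda = 293 => lambda = 293/2
x* = y* = 293/2 > 0, consistent with mu_x = mu_y = 0.
(Any feasible point with x = 0 or y = 0 has f = 0 > -85849/4, so the minimum is not on those boundaries.)
min(-xy) = -85849/4 (i.e. max xy = 85849/4)
Multipliers: lambda = 293/2, mu_x = 0, mu_y = 0
Complementary slackness: lambda*(x + y - 293) = 293/2*(293/2 + 293/2 - 293) = 0, mu_x*x = 0*293/2 = 0, mu_y*y = 0*293/2 = 0. Satisfied.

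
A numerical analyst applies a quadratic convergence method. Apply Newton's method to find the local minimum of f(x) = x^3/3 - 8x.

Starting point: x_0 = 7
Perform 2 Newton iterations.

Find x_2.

f(x) = x^3/3 - 8x
f'(x) = x^2 - 8, f''(x) = 2x
Newton update: x_{n+1} = x_n - (x_n^2 - 8)/(2*x_n)
Step 1: x_0 = 7, f'=41, f''=14, x_1 = 57/14
Step 2: x_1 = 57/14, f'=1681/196, f''=57/7, x_2 = 4817/1596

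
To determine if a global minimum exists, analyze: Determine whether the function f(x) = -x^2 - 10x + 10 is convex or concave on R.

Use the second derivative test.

f(x) = -x^2 - 10x + 10
f'(x) = -2x - 10
f''(x) = -2
Since f''(x) = -2 < 0 for all x, f is concave on R.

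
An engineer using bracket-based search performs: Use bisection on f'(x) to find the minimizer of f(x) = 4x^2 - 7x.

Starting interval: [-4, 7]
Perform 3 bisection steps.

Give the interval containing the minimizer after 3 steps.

Finding critical point of f(x) = 4x^2 - 7x using bisection on f'(x) = 8x + -7.
f'(x) = 0 when x = 7/8.
Starting interval: [-4, 7]
Step 1: mid = 3/2, f'(mid) = 5, new interval = [-4, 3/2]
Step 2: mid = -5/4, f'(mid) = -17, new interval = [-5/4, 3/2]
Step 3: mid = 1/8, f'(mid) = -6, new interval = [1/8, 3/2]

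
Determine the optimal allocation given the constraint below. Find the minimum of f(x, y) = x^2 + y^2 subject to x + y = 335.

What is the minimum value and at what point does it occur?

Substitute y = 335 - x into f(x,y) = x^2 + y^2:
g(x) = x^2 + (335 - x)^2 = 2x^2 - 670x + 112225
g'(x) = 4x - 670 = 0  =>  x = 335/2
y = 335 - 335/2 = 335/2
Minimum value = (335/2)^2 + (335/2)^2 = 112225/2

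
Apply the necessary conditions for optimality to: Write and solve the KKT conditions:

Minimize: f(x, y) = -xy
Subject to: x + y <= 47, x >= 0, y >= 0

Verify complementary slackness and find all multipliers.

Problem: min -xy s.t. x + y <= 47 (multiplier lambda), x >= 0 (mu_x), y >= 0 (mu_y)
KKT stationarity: -y + lambda - mu_x = 0, -x + lambda - mu_y = 0, with lambda, mu_x, mu_y >= 0
Complementary slackness: lambda*(x + y - 47) = 0, mu_x*x = 0, mu_y*y = 0
If lambda = 0: y = -mu_x <= 0 and x = -mu_y <= 0 force x = y = 0 with f = 0; but x = y = 47/2 is feasible with f = -2209/4 < 0, so this is not the minimum. Hence lambda > 0 and x + y = 47.
Try x > 0, y > 0 (so mu_x = mu_y = 0): y = lambda, x = lambda => x = y = lambda
x + y = 47 => 2*lambda = 47 => lambda = 47/2
x* = y* = 47/2 > 0, consistent with mu_x = mu_y = 0.
(Any feasible point with x = 0 or y = 0 has f = 0 > -2209/4, so the minimum is not on those boundaries.)
min(-xy) = -2209/4 (i.e. max xy = 2209/4)
Multipliers: lambda = 47/2, mu_x = 0, mu_y = 0
Complementary slackness: lambda*(x + y - 47) = 47/2*(47/2 + 47/2 - 47) = 0, mu_x*x = 0*47/2 = 0, mu_y*y = 0*47/2 = 0. Satisfied.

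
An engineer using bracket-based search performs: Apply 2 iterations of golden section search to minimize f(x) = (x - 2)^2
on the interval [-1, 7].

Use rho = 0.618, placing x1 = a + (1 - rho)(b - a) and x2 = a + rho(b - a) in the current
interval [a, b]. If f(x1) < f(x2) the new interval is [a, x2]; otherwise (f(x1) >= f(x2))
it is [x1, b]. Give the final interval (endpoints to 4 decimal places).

Golden section search for min of f(x) = (x - 2)^2 on [-1, 7].
Each step: x1 = a + (1 - rho)(b - a), x2 = a + rho(b - a); if f(x1) < f(x2) keep [a, x2], otherwise keep [x1, b].
Step 1: [-1.0000, 7.0000], x1=2.0560 (f=0.0031), x2=3.9440 (f=3.7791); f(x1) < f(x2) => keep [-1.0000, 3.9440]
Step 2: [-1.0000, 3.9440], x1=0.8886 (f=1.2352), x2=2.0554 (f=0.0031); f(x1) > f(x2) => keep [0.8886, 3.9440]
Final interval: [0.8886, 3.9440]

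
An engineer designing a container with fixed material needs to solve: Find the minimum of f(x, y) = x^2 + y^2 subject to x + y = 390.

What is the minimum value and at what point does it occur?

Substitute y = 390 - x into f(x,y) = x^2 + y^2:
g(x) = x^2 + (390 - x)^2 = 2x^2 - 780x + 152100
g'(x) = 4x - 780 = 0  =>  x = 195
y = 390 - 195 = 195
Minimum value = 195^2 + 195^2 = 76050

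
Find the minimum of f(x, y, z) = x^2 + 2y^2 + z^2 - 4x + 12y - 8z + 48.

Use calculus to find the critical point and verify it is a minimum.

f(x,y,z) = x^2 + 2y^2 + z^2 - 4x + 12y - 8z + 48
df/dx = 2x + (-4) = 0 => x = 2
df/dy = 4y + (12) = 0 => y = -3
df/dz = 2z + (-8) = 0 => z = 4
f(2,-3,4) = 1*(2)^2 + 2*(-3)^2 + 1*(4)^2 + -4*(2) + 12*(-3) + -8*(4) + 48 = 10
Hessian is diagonal with entries 2, 4, 2 > 0, confirmed minimum.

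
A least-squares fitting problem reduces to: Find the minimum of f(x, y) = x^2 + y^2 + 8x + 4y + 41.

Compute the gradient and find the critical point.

f(x,y) = x^2 + y^2 + 8x + 4y + 41
df/dx = 2x + (8) = 0  =>  x = -4
df/dy = 2y + (4) = 0  =>  y = -2
f(-4, -2) = 1*(-4)^2 + 1*(-2)^2 + 8*(-4) + 4*(-2) + 41 = 21
Hessian is diagonal with entries 2, 2 > 0, so this is a minimum.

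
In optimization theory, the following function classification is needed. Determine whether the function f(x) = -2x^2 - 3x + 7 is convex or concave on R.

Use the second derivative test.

f(x) = -2x^2 - 3x + 7
f'(x) = -4x - 3
f''(x) = -4
Since f''(x) = -4 < 0 for all x, f is concave on R.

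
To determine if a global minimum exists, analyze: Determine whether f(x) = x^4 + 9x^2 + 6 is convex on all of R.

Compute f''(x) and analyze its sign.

f(x) = x^4 + 9x^2 + 6
f'(x) = 4x^3 + 18x
f''(x) = 12x^2 + 18
f''(x) = 12x^2 + 18 >= 18 > 0 for all x
Therefore, f is convex on R.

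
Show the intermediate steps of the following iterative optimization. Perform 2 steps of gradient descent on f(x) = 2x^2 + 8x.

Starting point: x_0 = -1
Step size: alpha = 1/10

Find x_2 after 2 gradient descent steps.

f(x) = 2x^2 + 8x, f'(x) = 4x + (8)
Step 1: f'(-1) = 4, x_1 = -1 - 1/10 * 4 = -7/5
Step 2: f'(-7/5) = 12/5, x_2 = -7/5 - 1/10 * 12/5 = -41/25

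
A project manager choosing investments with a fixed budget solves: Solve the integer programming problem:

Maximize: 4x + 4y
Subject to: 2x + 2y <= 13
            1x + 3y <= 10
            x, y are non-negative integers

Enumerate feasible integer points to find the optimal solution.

Constraint 1: 2x + 2y <= 13
Constraint 2: 1x + 3y <= 10
Feasible x range (need y >= 0): 0 <= x <= min(13/2, 10/1) => x in {0, ..., 6}.
Enumerate feasible integer points row by row (the coefficient of y is 4 > 0, so for each x the largest feasible y gives the best value):
  x = 0: y <= min((13 - 2*0)/2, (10 - 1*0)/3) => y in {0, ..., 3}; best 4*0 + 4*3 = 12
  x = 1: y <= min((13 - 2*1)/2, (10 - 1*1)/3) => y in {0, ..., 3}; best 4*1 + 4*3 = 16
  x = 2: y <= min((13 - 2*2)/2, (10 - 1*2)/3) => y in {0, ..., 2}; best 4*2 + 4*2 = 16
  x = 3: y <= min((13 - 2*3)/2, (10 - 1*3)/3) => y in {0, ..., 2}; best 4*3 + 4*2 = 20
  x = 4: y <= min((13 - 2*4)/2, (10 - 1*4)/3) => y in {0, ..., 2}; best 4*4 + 4*2 = 24
  x = 5: y <= min((13 - 2*5)/2, (10 - 1*5)/3) => y in {0, ..., 1}; best 4*5 + 4*1 = 24
  x = 6: y <= min((13 - 2*6)/2, (10 - 1*6)/3) => y in {0}; best 4*6 + 4*0 = 24
The maximum 4x + 4y = 24 is achieved at x = 4, y = 2.
(The same value 24 is also attained at (5, 1), (6, 0).)
Check: 2*4 + 2*2 = 12 <= 13 and 1*4 + 3*2 = 10 <= 10.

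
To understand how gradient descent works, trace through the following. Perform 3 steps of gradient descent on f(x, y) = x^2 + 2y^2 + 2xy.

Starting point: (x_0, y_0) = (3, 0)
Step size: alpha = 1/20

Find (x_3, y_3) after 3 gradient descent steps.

f(x,y) = x^2 + 2y^2 + 2xy
grad_x = 2x + 2y, grad_y = 4y + 2x
Step 1: grad = (6, 6), (27/10, -3/10)
Step 2: grad = (24/5, 21/5), (123/50, -51/100)
Step 3: grad = (39/10, 72/25), (453/200, -327/500)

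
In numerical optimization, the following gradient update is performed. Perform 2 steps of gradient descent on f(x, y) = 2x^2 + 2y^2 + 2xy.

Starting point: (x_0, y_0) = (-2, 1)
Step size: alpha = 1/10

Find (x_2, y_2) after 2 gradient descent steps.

f(x,y) = 2x^2 + 2y^2 + 2xy
grad_x = 4x + 2y, grad_y = 4y + 2x
Step 1: grad = (-6, 0), (-7/5, 1)
Step 2: grad = (-18/5, 6/5), (-26/25, 22/25)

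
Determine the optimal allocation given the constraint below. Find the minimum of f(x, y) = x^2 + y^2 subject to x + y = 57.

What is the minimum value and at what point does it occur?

Substitute y = 57 - x into f(x,y) = x^2 + y^2:
g(x) = x^2 + (57 - x)^2 = 2x^2 - 114x + 3249
g'(x) = 4x - 114 = 0  =>  x = 57/2
y = 57 - 57/2 = 57/2
Minimum value = (57/2)^2 + (57/2)^2 = 3249/2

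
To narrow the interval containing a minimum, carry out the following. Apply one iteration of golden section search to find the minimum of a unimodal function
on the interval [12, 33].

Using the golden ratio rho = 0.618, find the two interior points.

Golden section search on [12, 33].
Golden ratio rho = 0.618 (approx).
Interior points:
  x_1 = 12 + (1-0.618)*21 = 20.0220
  x_2 = 12 + 0.618*21 = 24.9780
Compare f(x_1) and f(x_2) to determine which subinterval to keep.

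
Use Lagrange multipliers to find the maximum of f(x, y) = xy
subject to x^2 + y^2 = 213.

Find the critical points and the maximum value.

Lagrange conditions: y = 2*lambda*x and x = 2*lambda*y
If x = 0 then y = 0, violating the constraint, so x, y != 0.
Dividing: y/x = x/y => x^2 = y^2 => y = x or y = -x
Constraint: 2x^2 = 213 => x^2 = 213/2 => x = +/-sqrt(213/2)
Critical points: (sqrt(213/2), sqrt(213/2)), (-sqrt(213/2), -sqrt(213/2)), (sqrt(213/2), -sqrt(213/2)), (-sqrt(213/2), sqrt(213/2))
  y = x:  xy = x^2 = 213/2  at (sqrt(213/2), sqrt(213/2)) and (-sqrt(213/2), -sqrt(213/2))
  y = -x: xy = -x^2 = -213/2 at (sqrt(213/2), -sqrt(213/2)) and (-sqrt(213/2), sqrt(213/2))
Maximum xy = 213/2 at (sqrt(213/2), sqrt(213/2)) and (-sqrt(213/2), -sqrt(213/2))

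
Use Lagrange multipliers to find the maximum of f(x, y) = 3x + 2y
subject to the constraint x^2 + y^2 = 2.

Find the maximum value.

Set up Lagrange conditions: grad f = lambda * grad g
  3 = 2*lambda*x
  2 = 2*lambda*y
From these: x/y = 3/2, so x = 3t, y = 2t for some t.
Substitute into constraint: (3t)^2 + (2t)^2 = 2
  t^2 * 13 = 2
  t = sqrt(2/13)
Maximum = 3*x + 2*y = (3^2 + 2^2)*t = 13 * sqrt(2/13) = sqrt(26)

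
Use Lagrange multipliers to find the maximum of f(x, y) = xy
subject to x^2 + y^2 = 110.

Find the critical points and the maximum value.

Lagrange conditions: y = 2*lambda*x and x = 2*lambda*y
If x = 0 then y = 0, violating the constraint, so x, y != 0.
Dividing: y/x = x/y => x^2 = y^2 => y = x or y = -x
Constraint: 2x^2 = 110 => x^2 = 55 => x = +/-sqrt(55)
Critical points: (sqrt(55), sqrt(55)), (-sqrt(55), -sqrt(55)), (sqrt(55), -sqrt(55)), (-sqrt(55), sqrt(55))
  y = x:  xy = x^2 = 55  at (sqrt(55), sqrt(55)) and (-sqrt(55), -sqrt(55))
  y = -x: xy = -x^2 = -55 at (sqrt(55), -sqrt(55)) and (-sqrt(55), sqrt(55))
Maximum xy = 55 at (sqrt(55), sqrt(55)) and (-sqrt(55), -sqrt(55))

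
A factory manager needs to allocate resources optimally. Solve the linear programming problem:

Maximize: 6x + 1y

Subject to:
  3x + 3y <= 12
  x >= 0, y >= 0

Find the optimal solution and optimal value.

The feasible region has vertices at [(0, 0), (4, 0), (0, 4)].
Checking objective 6x + 1y at each vertex:
  (0, 0): 6*0 + 1*0 = 0
  (4, 0): 6*4 + 1*0 = 24
  (0, 4): 6*0 + 1*4 = 4
Maximum is 24 at (4, 0).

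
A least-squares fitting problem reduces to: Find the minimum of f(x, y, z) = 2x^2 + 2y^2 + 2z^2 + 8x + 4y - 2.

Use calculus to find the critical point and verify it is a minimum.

f(x,y,z) = 2x^2 + 2y^2 + 2z^2 + 8x + 4y - 2
df/dx = 4x + (8) = 0 => x = -2
df/dy = 4y + (4) = 0 => y = -1
df/dz = 4z + (0) = 0 => z = 0
f(-2,-1,0) = 2*(-2)^2 + 2*(-1)^2 + 2*(0)^2 + 8*(-2) + 4*(-1) + -2 = -12
Hessian is diagonal with entries 4, 4, 4 > 0, confirmed minimum.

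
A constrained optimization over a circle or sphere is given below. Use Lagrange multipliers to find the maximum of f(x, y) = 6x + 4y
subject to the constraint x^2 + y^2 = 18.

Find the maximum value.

Set up Lagrange conditions: grad f = lambda * grad g
  6 = 2*lambda*x
  4 = 2*lambda*y
From these: x/y = 6/4, so x = 6t, y = 4t for some t.
Substitute into constraint: (6t)^2 + (4t)^2 = 18
  t^2 * 52 = 18
  t = sqrt(18/52)
Maximum = 6*x + 4*y = (6^2 + 4^2)*t = 52 * sqrt(18/52) = sqrt(936)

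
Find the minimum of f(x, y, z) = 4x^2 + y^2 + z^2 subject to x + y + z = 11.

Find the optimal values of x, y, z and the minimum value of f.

Using Lagrange multipliers on f = 4x^2 + y^2 + z^2 with constraint x + y + z = 11:
Conditions: 2*4*x = lambda, 2*1*y = lambda, 2*1*z = lambda
So x = lambda/8, y = lambda/2, z = lambda/2
Substituting into constraint: lambda * (9/8) = 11
lambda = 88/9
x = 11/9, y = 44/9, z = 44/9
Minimum value = 484/9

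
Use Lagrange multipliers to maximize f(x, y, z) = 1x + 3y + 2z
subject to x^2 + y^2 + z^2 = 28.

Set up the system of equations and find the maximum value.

Lagrange conditions: 1 = 2*lambda*x, 3 = 2*lambda*y, 2 = 2*lambda*z
So x:1 = y:3 = z:2, i.e. x = 1t, y = 3t, z = 2t
Constraint: t^2*(1^2 + 3^2 + 2^2) = 28
  t^2 * 14 = 28  =>  t = sqrt(2)
Maximum = 1*1t + 3*3t + 2*2t = 14*sqrt(2) = sqrt(392)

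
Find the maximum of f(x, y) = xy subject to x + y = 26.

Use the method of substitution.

Substitute y = 26 - x into f(x,y) = xy:
g(x) = x(26 - x) = 26x - x^2
g'(x) = 26 - 2x = 0  =>  x = 13
y = 26 - 13 = 13
Maximum value = 13 * 13 = 169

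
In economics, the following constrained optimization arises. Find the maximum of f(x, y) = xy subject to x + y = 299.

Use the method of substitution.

Substitute y = 299 - x into f(x,y) = xy:
g(x) = x(299 - x) = 299x - x^2
g'(x) = 299 - 2x = 0  =>  x = 299/2
y = 299 - 299/2 = 299/2
Maximum value = (299/2) * (299/2) = 89401/4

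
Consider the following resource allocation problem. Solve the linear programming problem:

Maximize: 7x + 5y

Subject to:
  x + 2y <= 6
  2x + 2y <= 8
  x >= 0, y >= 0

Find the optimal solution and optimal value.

Feasible vertices: (0, 0), (0, 3), (2, 2), (4, 0)
Objective 7x + 5y at each:
  (0, 0): 0
  (0, 3): 15
  (2, 2): 24
  (4, 0): 28
Maximum is 28 at (4, 0).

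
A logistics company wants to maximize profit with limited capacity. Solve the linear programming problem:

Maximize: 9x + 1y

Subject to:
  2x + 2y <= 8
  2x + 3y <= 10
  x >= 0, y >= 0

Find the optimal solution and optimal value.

Feasible vertices: (0, 0), (0, 10/3), (2, 2), (4, 0)
Objective 9x + 1y at each:
  (0, 0): 0
  (0, 10/3): 10/3
  (2, 2): 20
  (4, 0): 36
Maximum is 36 at (4, 0).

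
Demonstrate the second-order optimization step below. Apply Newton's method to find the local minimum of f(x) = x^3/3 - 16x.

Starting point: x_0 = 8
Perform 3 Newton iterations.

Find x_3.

f(x) = x^3/3 - 16x
f'(x) = x^2 - 16, f''(x) = 2x
Newton update: x_{n+1} = x_n - (x_n^2 - 16)/(2*x_n)
Step 1: x_0 = 8, f'=48, f''=16, x_1 = 5
Step 2: x_1 = 5, f'=9, f''=10, x_2 = 41/10
Step 3: x_2 = 41/10, f'=81/100, f''=41/5, x_3 = 3281/820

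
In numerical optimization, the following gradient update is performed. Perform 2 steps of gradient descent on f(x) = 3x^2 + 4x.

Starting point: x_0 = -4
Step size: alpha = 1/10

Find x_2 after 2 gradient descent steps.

f(x) = 3x^2 + 4x, f'(x) = 6x + (4)
Step 1: f'(-4) = -20, x_1 = -4 - 1/10 * -20 = -2
Step 2: f'(-2) = -8, x_2 = -2 - 1/10 * -8 = -6/5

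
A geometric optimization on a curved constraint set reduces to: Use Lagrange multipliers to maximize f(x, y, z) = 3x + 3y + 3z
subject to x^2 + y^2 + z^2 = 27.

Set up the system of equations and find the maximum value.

Lagrange conditions: 3 = 2*lambda*x, 3 = 2*lambda*y, 3 = 2*lambda*z
So x:3 = y:3 = z:3, i.e. x = 3t, y = 3t, z = 3t
Constraint: t^2*(3^2 + 3^2 + 3^2) = 27
  t^2 * 27 = 27  =>  t = sqrt(1)
Maximum = 3*3t + 3*3t + 3*3t = 27*sqrt(1) = 27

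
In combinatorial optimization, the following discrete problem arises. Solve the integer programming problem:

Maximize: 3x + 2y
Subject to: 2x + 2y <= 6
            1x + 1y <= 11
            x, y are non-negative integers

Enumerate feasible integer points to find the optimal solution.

Constraint 1: 2x + 2y <= 6
Constraint 2: 1x + 1y <= 11
Feasible x range (need y >= 0): 0 <= x <= min(6/2, 11/1) => x in {0, ..., 3}.
Enumerate feasible integer points row by row (the coefficient of y is 2 > 0, so for each x the largest feasible y gives the best value):
  x = 0: y <= min((6 - 2*0)/2, (11 - 1*0)/1) => y in {0, ..., 3}; best 3*0 + 2*3 = 6
  x = 1: y <= min((6 - 2*1)/2, (11 - 1*1)/1) => y in {0, ..., 2}; best 3*1 + 2*2 = 7
  x = 2: y <= min((6 - 2*2)/2, (11 - 1*2)/1) => y in {0, ..., 1}; best 3*2 + 2*1 = 8
  x = 3: y <= min((6 - 2*3)/2, (11 - 1*3)/1) => y in {0}; best 3*3 + 2*0 = 9
The maximum 3x + 2y = 9 is achieved at x = 3, y = 0.
Check: 2*3 + 2*0 = 6 <= 6 and 1*3 + 1*0 = 3 <= 11.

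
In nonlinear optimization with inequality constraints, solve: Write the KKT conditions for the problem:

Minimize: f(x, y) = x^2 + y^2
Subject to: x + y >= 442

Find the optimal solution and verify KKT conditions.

KKT conditions for min x^2 + y^2 s.t. x + y >= 442:
Stationarity: 2x = mu, 2y = mu
So x = y = mu/2.
Complementary slackness: mu*(x + y - 442) = 0
Primal feasibility: x + y >= 442; dual feasibility: mu >= 0
If mu = 0 then x = y = 0, but 0 + 0 < 442 is infeasible, so the constraint is active.
Constraint active: x + y = 2*(mu/2) = 442 => mu = 442
x = y = 221, f = 97682
Verify: stationarity 2*221 = 442 = mu; primal 221 + 221 = 442 >= 442; dual mu = 442 >= 0; complementary slackness 442*(442 - 442) = 0. All KKT conditions hold.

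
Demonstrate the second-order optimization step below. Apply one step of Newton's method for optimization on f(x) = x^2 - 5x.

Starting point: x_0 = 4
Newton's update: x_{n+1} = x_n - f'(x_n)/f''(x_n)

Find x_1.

f(x) = x^2 - 5x
f'(x) = 2x + (-5), f''(x) = 2
Newton step: x_1 = x_0 - f'(x_0)/f''(x_0)
f'(4) = 3
x_1 = 4 - 3/2 = 5/2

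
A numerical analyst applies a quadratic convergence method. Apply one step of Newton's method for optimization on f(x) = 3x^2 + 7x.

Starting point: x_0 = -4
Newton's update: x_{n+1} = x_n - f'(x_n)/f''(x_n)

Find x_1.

f(x) = 3x^2 + 7x
f'(x) = 6x + (7), f''(x) = 6
Newton step: x_1 = x_0 - f'(x_0)/f''(x_0)
f'(-4) = -17
x_1 = -4 - -17/6 = -7/6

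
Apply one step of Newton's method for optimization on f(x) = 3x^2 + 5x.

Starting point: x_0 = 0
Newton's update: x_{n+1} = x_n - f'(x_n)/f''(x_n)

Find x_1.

f(x) = 3x^2 + 5x
f'(x) = 6x + (5), f''(x) = 6
Newton step: x_1 = x_0 - f'(x_0)/f''(x_0)
f'(0) = 5
x_1 = 0 - 5/6 = -5/6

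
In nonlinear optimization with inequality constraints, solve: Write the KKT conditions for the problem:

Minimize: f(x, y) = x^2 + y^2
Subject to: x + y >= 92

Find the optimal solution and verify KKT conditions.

KKT conditions for min x^2 + y^2 s.t. x + y >= 92:
Stationarity: 2x = mu, 2y = mu
So x = y = mu/2.
Complementary slackness: mu*(x + y - 92) = 0
Primal feasibility: x + y >= 92; dual feasibility: mu >= 0
If mu = 0 then x = y = 0, but 0 + 0 < 92 is infeasible, so the constraint is active.
Constraint active: x + y = 2*(mu/2) = 92 => mu = 92
x = y = 46, f = 4232
Verify: stationarity 2*46 = 92 = mu; primal 46 + 46 = 92 >= 92; dual mu = 92 >= 0; complementary slackness 92*(92 - 92) = 0. All KKT conditions hold.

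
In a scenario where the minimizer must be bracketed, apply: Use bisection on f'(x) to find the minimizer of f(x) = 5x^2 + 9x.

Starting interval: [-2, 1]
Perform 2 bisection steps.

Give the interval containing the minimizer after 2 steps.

Finding critical point of f(x) = 5x^2 + 9x using bisection on f'(x) = 10x + 9.
f'(x) = 0 when x = -9/10.
Starting interval: [-2, 1]
Step 1: mid = -1/2, f'(mid) = 4, new interval = [-2, -1/2]
Step 2: mid = -5/4, f'(mid) = -7/2, new interval = [-5/4, -1/2]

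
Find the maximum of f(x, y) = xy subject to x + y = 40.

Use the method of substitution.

Substitute y = 40 - x into f(x,y) = xy:
g(x) = x(40 - x) = 40x - x^2
g'(x) = 40 - 2x = 0  =>  x = 20
y = 40 - 20 = 20
Maximum value = 20 * 20 = 400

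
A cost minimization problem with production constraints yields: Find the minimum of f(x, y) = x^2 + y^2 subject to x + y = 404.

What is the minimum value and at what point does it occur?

Substitute y = 404 - x into f(x,y) = x^2 + y^2:
g(x) = x^2 + (404 - x)^2 = 2x^2 - 808x + 163216
g'(x) = 4x - 808 = 0  =>  x = 202
y = 404 - 202 = 202
Minimum value = 202^2 + 202^2 = 81608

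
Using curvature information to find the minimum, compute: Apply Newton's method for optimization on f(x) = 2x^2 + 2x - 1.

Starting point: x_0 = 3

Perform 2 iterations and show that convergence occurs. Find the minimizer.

f(x) = 2x^2 + 2x - 1, f'(x) = 4x + (2), f''(x) = 4
Step 1: f'(3) = 14, x_1 = 3 - 14/4 = -1/2
Step 2: f'(-1/2) = 0, x_2 = -1/2 (converged)
Newton's method converges in 1 step for quadratics.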